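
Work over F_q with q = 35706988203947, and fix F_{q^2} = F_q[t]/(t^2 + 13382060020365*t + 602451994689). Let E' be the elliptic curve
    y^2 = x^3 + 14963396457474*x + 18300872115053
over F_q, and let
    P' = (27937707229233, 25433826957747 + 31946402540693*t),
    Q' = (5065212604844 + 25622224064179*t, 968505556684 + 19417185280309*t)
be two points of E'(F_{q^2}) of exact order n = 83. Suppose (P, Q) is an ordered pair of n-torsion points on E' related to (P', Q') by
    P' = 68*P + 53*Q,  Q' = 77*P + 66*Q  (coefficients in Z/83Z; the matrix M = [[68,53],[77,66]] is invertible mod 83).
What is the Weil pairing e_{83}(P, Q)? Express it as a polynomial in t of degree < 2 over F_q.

Since e_{83}(P,P)=e_{83}(Q,Q)=1 and e_{83}(Q,P)=e_{83}(P,Q)^{-1}, expanding e_{83}(68*P + 53*Q,77*P + 66*Q) leaves e(P,Q)^det(M).
So e_{83}(P,Q) = e_{83}(P',Q')^{31}, since 75*31 = 1 mod 83.
7-bit Miller (1010011) on E'/F_{35706988203947} with a'=14963396457474, b'=18300872115053: accumulate tangent/chord ratios at Q'+S and P'+S'.
f_P(D_Q)/f_Q(D_P) = 33818678501079 + 10014219172238*t.
Raise to 31: e(P,Q) = 2832570403147 + 5167018047709*t in mu_{83}.

2832570403147 + 5167018047709*t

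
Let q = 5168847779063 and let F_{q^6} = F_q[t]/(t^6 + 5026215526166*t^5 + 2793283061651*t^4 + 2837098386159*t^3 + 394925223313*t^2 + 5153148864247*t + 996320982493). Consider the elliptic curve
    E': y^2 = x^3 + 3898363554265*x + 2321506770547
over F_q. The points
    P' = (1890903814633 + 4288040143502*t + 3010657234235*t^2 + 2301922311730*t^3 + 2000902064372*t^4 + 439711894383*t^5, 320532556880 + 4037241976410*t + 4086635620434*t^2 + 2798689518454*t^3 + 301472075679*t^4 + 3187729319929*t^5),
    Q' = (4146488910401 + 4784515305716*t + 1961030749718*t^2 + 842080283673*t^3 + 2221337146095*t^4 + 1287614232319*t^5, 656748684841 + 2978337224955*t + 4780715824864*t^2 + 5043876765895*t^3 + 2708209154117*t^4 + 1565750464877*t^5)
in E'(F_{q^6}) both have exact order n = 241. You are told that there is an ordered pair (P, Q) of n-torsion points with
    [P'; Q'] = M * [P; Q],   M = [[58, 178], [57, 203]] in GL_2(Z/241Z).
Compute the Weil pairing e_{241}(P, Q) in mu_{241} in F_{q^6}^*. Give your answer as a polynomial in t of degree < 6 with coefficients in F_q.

2041467860809 + 5026812497218*t + 226465740666*t^2 + 355244329097*t^3 + 3082739507607*t^4 + 3463296860932*t^5

e_{241} is bilinear + alternating on E[241], so e_{241}(58*P + 178*Q, 57*P + 203*Q) = e_{241}(P,Q)^(58*203-178*57).
Inverting 182 mod 241: 49. Thus e_{241}(P,Q) = e(P',Q')^{49}.
8-bit Miller (11110001) on E'/F_{5168847779063} with a'=3898363554265, b'=2321506770547: accumulate tangent/chord ratios at Q'+S and P'+S'.
Miller gives e_{241}(P',Q') = 4115341374274 + 1090308087664*t + 1258825981766*t^2 + 4820862413651*t^3 + 3471892655873*t^4 + 4369297117558*t^5 in F_{5168847779063^6}.
(4115341374274 + 1090308087664*t + 1258825981766*t^2 + 4820862413651*t^3 + 3471892655873*t^4 + 4369297117558*t^5)^{49} mod (5168847779063,f) = 2041467860809 + 5026812497218*t + 226465740666*t^2 + 355244329097*t^3 + 3082739507607*t^4 + 3463296860932*t^5.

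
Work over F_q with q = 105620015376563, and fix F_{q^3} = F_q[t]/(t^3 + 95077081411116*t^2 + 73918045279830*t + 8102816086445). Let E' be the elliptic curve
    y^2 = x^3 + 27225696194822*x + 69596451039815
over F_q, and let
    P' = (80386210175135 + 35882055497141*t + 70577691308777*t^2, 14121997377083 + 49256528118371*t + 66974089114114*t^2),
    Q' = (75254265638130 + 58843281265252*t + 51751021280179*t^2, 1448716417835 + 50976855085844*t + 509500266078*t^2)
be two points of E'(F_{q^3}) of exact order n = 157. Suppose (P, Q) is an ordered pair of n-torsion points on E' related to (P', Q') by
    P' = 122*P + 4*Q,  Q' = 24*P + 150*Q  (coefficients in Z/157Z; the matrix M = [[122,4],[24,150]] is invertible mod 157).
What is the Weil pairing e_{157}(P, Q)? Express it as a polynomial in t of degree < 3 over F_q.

Since e_{157}(P,P)=e_{157}(Q,Q)=1 and e_{157}(Q,P)=e_{157}(P,Q)^{-1}, expanding e_{157}(122*P + 4*Q,24*P + 150*Q) leaves e(P,Q)^det(M).
det(M) mod 157 = 149; its inverse in (Z/157)^* is 98 (check: 149*98 mod 157 = 1).
Double-and-add over 10011101: 8-1 doublings, 5-1 additions; each step l_{T,T}/v_{2T} or l_{T,P'}/v at Q'+S for random S.
Result: e(P',Q') = 81838674721211 + 89134492498663*t + 49586811866132*t^2.
Raise to 98: e(P,Q) = 80026757281228 + 52437740069224*t + 15215891790119*t^2 in mu_{157}.

80026757281228 + 52437740069224*t + 15215891790119*t^2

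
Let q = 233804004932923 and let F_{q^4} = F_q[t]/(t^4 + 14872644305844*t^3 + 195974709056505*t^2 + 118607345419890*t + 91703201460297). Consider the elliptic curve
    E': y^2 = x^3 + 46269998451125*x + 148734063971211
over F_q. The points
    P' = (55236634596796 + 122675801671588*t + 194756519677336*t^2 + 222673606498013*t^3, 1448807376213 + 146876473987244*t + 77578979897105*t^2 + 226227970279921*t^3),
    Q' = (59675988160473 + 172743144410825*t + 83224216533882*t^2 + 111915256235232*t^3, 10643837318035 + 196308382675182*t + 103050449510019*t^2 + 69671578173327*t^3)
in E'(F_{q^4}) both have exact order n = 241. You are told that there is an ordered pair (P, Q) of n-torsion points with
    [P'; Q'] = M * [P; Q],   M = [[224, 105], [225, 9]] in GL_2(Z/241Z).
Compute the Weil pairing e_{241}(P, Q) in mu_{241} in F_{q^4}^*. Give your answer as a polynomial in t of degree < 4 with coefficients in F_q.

Since e_{241}(P,P)=e_{241}(Q,Q)=1 and e_{241}(Q,P)=e_{241}(P,Q)^{-1}, expanding e_{241}(224*P + 105*Q,225*P + 9*Q) leaves e(P,Q)^det(M).
Hence e(P,Q) = e(P',Q')^{122} where 122 = 81^{-1} mod 241.
Build f_{241,P'} and f_{241,Q'} via the 8-bit ladder of 241=11110001_2; evaluate at shifted divisors; quotient in F_{233804004932923^4}.
f_P(D_Q)/f_Q(D_P) = 161720101807443 + 214814751798502*t + 233195456670756*t^2 + 176038736362517*t^3.
Hence e(P,Q) = 184946788758160 + 62462142440682*t + 227828299926124*t^2 + 226382229324033*t^3 in F_{233804004932923^4}^*.

184946788758160 + 62462142440682*t + 227828299926124*t^2 + 226382229324033*t^3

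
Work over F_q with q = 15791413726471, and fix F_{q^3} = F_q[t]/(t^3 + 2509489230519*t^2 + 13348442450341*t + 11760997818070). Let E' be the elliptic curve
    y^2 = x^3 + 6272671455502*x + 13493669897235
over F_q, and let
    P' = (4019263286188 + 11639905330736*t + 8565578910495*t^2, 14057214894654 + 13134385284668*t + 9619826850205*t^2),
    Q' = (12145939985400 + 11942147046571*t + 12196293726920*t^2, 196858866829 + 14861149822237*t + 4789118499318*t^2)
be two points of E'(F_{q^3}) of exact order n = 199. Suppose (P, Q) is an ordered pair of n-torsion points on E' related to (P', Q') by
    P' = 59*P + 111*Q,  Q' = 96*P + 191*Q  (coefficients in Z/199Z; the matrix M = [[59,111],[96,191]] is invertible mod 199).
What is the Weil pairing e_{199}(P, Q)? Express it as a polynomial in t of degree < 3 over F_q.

Alternating bilinearity on E[199] (values in mu_{199} in F_{15791413726471^3}) gives e(P',Q') = e(P,Q)^det(M).
So e_{199}(P,Q) = e_{199}(P',Q')^{112}, since 16*112 = 1 mod 199.
n = 199 = (11000111)_2 (8 bits, wt 5); accumulate f_{199,P'}(Q'+S)/f_{199,P'}(S) along the 7-step ladder.
Miller gives e_{199}(P',Q') = 186697024722 + 1381596745321*t + 3940033182388*t^2 in F_{15791413726471^3}.
Finally e_{199}(P,Q) = 14706455452499 + 14439282445396*t + 7048593984066*t^2.

14706455452499 + 14439282445396*t + 7048593984066*t^2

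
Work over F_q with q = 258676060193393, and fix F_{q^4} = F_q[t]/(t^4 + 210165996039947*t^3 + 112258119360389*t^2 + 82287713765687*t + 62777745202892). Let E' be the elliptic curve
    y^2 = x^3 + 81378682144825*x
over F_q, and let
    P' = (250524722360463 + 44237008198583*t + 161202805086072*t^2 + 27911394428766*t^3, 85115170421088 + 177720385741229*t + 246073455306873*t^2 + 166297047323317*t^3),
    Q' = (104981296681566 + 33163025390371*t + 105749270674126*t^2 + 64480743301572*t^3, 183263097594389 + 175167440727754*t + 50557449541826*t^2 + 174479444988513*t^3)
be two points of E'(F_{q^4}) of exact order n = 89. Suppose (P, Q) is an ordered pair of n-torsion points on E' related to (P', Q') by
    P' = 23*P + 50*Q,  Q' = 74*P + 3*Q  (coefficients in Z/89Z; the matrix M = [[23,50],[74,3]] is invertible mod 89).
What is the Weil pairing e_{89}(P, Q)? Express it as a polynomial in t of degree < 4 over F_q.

176701345363264 + 232109439085985*t + 161656646251363*t^2 + 191467511567451*t^3

Alternating bilinearity on E[89] (values in mu_{89} in F_{258676060193393^4}) gives e(P',Q') = e(P,Q)^det(M).
Hence e(P,Q) = e(P',Q')^{5} where 5 = 18^{-1} mod 89.
Build f_{89,P'} and f_{89,Q'} via the 7-bit ladder of 89=1011001_2; evaluate at shifted divisors; quotient in F_{258676060193393^4}.
Miller gives e_{89}(P',Q') = 122016704438189 + 256444740361427*t + 223465584409143*t^2 + 8707055847659*t^3 in F_{258676060193393^4}.
Hence e(P,Q) = 176701345363264 + 232109439085985*t + 161656646251363*t^2 + 191467511567451*t^3 in F_{258676060193393^4}^*.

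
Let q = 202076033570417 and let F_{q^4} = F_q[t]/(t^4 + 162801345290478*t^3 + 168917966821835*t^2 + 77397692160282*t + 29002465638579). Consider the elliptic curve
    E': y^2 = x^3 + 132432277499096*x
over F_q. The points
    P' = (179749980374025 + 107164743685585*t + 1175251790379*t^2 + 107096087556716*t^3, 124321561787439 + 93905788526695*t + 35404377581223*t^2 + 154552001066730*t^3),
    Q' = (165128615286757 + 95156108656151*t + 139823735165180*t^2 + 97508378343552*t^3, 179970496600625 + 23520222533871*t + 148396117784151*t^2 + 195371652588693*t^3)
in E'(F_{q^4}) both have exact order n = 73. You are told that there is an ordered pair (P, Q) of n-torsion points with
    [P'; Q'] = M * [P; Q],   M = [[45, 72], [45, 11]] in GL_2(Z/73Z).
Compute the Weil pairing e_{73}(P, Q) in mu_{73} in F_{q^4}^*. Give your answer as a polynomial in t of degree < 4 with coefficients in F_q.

e_{73}(aP+bQ,cP+dQ) = e_{73}(P,Q)^(ad-bc); with (a,b,c,d)=(45,72,45,11) this gives the det-73 law.
So e_{73}(P,Q) = e_{73}(P',Q')^{68}, since 29*68 = 1 mod 73.
Miller loop for e_{73} over F_{202076033570417^4}: bits of 73 = 1001001; 6 double steps + 2 add steps, l/v at each.
The quotient is 43100550690448 + 20828686989366*t + 91892892178779*t^2 + 57020126450170*t^3.
Finally e_{73}(P,Q) = 62192184742380 + 105129623358717*t + 187152751670206*t^2 + 82247029910631*t^3.

62192184742380 + 105129623358717*t + 187152751670206*t^2 + 82247029910631*t^3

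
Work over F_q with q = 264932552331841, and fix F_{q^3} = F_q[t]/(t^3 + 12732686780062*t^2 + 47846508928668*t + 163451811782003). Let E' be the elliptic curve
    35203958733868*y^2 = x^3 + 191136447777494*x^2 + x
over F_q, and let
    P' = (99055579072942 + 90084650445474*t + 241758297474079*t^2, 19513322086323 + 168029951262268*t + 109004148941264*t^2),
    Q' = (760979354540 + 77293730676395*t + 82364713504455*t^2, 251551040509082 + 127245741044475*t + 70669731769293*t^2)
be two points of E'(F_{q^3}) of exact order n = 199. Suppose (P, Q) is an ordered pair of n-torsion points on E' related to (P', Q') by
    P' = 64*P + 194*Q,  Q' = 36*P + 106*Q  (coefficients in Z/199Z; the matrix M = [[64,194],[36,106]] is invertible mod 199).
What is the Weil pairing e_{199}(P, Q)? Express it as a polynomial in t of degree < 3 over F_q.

e_{199}(aP+bQ,cP+dQ) = e_{199}(P,Q)^(ad-bc); with (a,b,c,d)=(64,194,36,106) this gives the det-199 law.
det M = 64*106 - 194*36 = -200 = 198 (mod 199); 198^{-1} = 198 (mod 199).
Set x_W=61783038045116*u+245913468538878, y_W=61783038045116*v; then E': y_W^2=x_W^3+253147530479575*x_W+226386035462177.
Double-and-add over 11000111: 8-1 doublings, 5-1 additions; each step l_{T,T}/v_{2T} or l_{T,P'}/v at Q'+S for random S.
The quotient is 27110860901163 + 115360902468340*t + 159325662748784*t^2.
Finally e_{199}(P,Q) = 118199505979619 + 73005526157494*t + 243105785214972*t^2.

118199505979619 + 73005526157494*t + 243105785214972*t^2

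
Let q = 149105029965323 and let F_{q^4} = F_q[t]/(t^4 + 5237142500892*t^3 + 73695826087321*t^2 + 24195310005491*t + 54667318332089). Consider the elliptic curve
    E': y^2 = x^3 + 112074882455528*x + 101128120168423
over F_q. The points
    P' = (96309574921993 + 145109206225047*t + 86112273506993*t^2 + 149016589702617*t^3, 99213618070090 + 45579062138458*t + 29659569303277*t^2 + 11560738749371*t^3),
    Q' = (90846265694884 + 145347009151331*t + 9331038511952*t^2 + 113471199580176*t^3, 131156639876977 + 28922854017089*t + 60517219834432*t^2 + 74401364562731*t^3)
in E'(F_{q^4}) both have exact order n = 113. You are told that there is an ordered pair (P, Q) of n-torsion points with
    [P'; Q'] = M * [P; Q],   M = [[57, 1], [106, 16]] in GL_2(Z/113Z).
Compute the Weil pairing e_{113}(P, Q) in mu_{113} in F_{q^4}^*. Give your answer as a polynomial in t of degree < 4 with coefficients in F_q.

Under M = [[57,1],[106,16]] in GL_2(Z/113), e_{113}(P',Q') = e_{113}(P,Q)^(57*16-1*106 mod 113).
So e_{113}(P,Q) = e_{113}(P',Q')^{98}, since 15*98 = 1 mod 113.
Double-and-add over 1110001: 7-1 doublings, 4-1 additions; each step l_{T,T}/v_{2T} or l_{T,P'}/v at Q'+S for random S.
So e_{113}(P',Q') = 136348185878412 + 66972505521159*t + 86823641399677*t^2 + 111356534522649*t^3.
Finally e_{113}(P,Q) = 7245661978153 + 58677797615265*t + 102572628272005*t^2 + 23467041510914*t^3.

7245661978153 + 58677797615265*t + 102572628272005*t^2 + 23467041510914*t^3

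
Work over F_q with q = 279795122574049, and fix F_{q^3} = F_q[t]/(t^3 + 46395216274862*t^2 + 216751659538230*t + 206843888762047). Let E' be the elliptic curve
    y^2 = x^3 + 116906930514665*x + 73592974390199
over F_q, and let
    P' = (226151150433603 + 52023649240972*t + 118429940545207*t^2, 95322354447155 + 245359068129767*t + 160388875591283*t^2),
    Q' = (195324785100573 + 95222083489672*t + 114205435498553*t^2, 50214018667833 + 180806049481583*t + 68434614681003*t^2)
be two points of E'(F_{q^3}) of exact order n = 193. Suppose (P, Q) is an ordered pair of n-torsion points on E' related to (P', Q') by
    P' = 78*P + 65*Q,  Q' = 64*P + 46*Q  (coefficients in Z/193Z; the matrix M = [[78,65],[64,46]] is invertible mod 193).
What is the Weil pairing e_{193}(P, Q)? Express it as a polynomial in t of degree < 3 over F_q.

e_{193}(aP+bQ,cP+dQ) = e_{193}(P,Q)^(ad-bc); with (a,b,c,d)=(78,65,64,46) this gives the det-193 law.
Hence e(P,Q) = e(P',Q')^{138} where 138 = 7^{-1} mod 193.
Run Miller on y^2=x^3+116906930514665*x+73592974390199 over F_{279795122574049}: ladder 11000001 (8 bits); e = f_P(D_Q)/f_Q(D_P).
Miller gives e_{193}(P',Q') = 234449382581452 + 170374866557532*t + 219829882822240*t^2 in F_{279795122574049^3}.
Raise to 138: e(P,Q) = 243091490669754 + 47296542096361*t + 19312700659439*t^2 in mu_{193}.

243091490669754 + 47296542096361*t + 19312700659439*t^2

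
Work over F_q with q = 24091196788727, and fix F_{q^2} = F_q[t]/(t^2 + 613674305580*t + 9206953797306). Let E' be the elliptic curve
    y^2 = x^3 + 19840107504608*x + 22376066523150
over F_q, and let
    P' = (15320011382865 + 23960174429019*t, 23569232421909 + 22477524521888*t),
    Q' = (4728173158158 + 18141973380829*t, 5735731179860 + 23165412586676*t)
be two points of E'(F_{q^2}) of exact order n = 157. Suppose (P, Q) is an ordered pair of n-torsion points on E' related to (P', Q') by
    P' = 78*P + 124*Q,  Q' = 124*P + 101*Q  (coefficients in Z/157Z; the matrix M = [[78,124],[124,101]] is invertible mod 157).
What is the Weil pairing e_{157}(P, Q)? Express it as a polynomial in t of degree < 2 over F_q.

The 157-Weil pairing on E[157] over F_{24091196788727} is alternating-bilinear: e_{157}(P',Q') = e_{157}(P,Q)^det(M).
Hence e(P,Q) = e(P',Q')^{62} where 62 = 38^{-1} mod 157.
Miller loop for e_{157} over F_{24091196788727^2}: bits of 157 = 10011101; 7 double steps + 4 add steps, l/v at each.
Miller gives e_{157}(P',Q') = 5703968924431 + 24010707312248*t in F_{24091196788727^2}.
(5703968924431 + 24010707312248*t)^{62} mod (24091196788727,f) = 297413200824 + 17148717149912*t.

297413200824 + 17148717149912*t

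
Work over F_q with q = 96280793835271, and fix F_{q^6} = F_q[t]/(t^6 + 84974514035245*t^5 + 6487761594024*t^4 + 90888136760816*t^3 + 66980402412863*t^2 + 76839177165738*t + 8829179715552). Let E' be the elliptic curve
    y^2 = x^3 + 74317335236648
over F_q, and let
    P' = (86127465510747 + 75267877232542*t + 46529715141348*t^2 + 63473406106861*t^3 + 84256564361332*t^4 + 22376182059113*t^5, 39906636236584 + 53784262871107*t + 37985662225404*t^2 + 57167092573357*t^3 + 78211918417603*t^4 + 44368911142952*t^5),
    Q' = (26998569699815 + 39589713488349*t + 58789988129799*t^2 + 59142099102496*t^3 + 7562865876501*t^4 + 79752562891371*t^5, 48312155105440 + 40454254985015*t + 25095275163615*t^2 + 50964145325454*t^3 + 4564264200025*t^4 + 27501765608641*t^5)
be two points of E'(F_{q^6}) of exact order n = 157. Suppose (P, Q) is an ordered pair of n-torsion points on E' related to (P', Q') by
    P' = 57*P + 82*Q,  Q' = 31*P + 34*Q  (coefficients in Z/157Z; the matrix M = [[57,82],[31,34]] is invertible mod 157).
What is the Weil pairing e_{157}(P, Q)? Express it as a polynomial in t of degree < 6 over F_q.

33969467869486 + 66743118290929*t + 57030300051188*t^2 + 34636645646399*t^3 + 71215177110512*t^4 + 24224618899487*t^5

Since e_{157}(P,P)=e_{157}(Q,Q)=1 and e_{157}(Q,P)=e_{157}(P,Q)^{-1}, expanding e_{157}(57*P + 82*Q,31*P + 34*Q) leaves e(P,Q)^det(M).
det M = 57*34 - 82*31 = -604 = 24 (mod 157); 24^{-1} = 72 (mod 157).
Miller loop for e_{157} over F_{96280793835271^6}: bits of 157 = 10011101; 7 double steps + 4 add steps, l/v at each.
Miller gives e_{157}(P',Q') = 77017265304929 + 41385604886689*t + 13779014642705*t^2 + 44523508905092*t^3 + 25983864892970*t^4 + 30803453975712*t^5 in F_{96280793835271^6}.
e_{157}(P,Q) = (77017265304929 + 41385604886689*t + 13779014642705*t^2 + 44523508905092*t^3 + 25983864892970*t^4 + 30803453975712*t^5)^{72} = 33969467869486 + 66743118290929*t + 57030300051188*t^2 + 34636645646399*t^3 + 71215177110512*t^4 + 24224618899487*t^5.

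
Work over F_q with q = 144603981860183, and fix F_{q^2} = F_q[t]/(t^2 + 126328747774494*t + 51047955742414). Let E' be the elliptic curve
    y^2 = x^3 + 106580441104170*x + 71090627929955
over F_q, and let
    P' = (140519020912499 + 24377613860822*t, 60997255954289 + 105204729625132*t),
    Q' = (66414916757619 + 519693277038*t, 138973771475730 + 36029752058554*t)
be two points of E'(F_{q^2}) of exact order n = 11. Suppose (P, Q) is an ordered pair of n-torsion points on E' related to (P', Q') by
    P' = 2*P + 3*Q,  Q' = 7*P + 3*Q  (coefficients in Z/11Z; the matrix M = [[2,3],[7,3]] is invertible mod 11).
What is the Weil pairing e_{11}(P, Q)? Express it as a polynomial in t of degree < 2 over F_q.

139139155278912 + 18876384780267*t

e_{11} is bilinear + alternating on E[11], so e_{11}(2*P + 3*Q, 7*P + 3*Q) = e_{11}(P,Q)^(2*3-3*7).
So e_{11}(P,Q) = e_{11}(P',Q')^{8}, since 7*8 = 1 mod 11.
Miller loop for e_{11} over F_{144603981860183^2}: bits of 11 = 1011; 3 double steps + 2 add steps, l/v at each.
The quotient is 137701415064695 + 106796903686158*t.
Raise to 8: e(P,Q) = 139139155278912 + 18876384780267*t in mu_{11}.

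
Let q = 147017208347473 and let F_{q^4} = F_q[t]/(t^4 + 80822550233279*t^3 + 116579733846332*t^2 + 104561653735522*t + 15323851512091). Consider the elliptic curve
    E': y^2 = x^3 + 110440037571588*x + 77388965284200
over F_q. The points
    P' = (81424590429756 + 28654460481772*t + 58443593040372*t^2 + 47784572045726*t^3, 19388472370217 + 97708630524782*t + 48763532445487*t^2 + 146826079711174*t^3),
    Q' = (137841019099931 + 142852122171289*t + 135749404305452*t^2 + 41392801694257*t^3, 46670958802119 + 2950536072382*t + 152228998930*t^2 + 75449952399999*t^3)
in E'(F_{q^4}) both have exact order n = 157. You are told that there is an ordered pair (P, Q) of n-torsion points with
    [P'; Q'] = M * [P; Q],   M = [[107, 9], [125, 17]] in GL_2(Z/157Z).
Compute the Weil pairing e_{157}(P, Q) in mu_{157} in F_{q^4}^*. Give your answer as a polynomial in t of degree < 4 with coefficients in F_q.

e_{157}(aP+bQ,cP+dQ) = e_{157}(P,Q)^(ad-bc); with (a,b,c,d)=(107,9,125,17) this gives the det-157 law.
Hence e(P,Q) = e(P',Q')^{69} where 69 = 66^{-1} mod 157.
Run Miller on y^2=x^3+110440037571588*x+77388965284200 over F_{147017208347473}: ladder 10011101 (8 bits); e = f_P(D_Q)/f_Q(D_P).
Miller gives e_{157}(P',Q') = 46987757871696 + 116663328014450*t + 17596766720970*t^2 + 13729508814359*t^3 in F_{147017208347473^4}.
(46987757871696 + 116663328014450*t + 17596766720970*t^2 + 13729508814359*t^3)^{69} mod (147017208347473,f) = 40019714626489 + 8433136449410*t + 64811707341327*t^2 + 131452238013923*t^3.

40019714626489 + 8433136449410*t + 64811707341327*t^2 + 131452238013923*t^3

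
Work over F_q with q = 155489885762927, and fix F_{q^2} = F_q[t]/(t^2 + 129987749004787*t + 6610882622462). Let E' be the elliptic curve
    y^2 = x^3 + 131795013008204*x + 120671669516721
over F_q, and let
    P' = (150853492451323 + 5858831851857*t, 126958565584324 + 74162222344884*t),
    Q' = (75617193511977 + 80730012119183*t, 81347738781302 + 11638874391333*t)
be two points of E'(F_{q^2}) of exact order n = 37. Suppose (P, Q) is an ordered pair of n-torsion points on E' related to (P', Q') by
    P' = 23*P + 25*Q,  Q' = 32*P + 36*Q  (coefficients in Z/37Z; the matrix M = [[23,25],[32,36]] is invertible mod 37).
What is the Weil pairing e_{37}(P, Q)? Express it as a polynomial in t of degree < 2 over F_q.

e_{37} is bilinear + alternating on E[37], so e_{37}(23*P + 25*Q, 32*P + 36*Q) = e_{37}(P,Q)^(23*36-25*32).
Hence e(P,Q) = e(P',Q')^{4} where 4 = 28^{-1} mod 37.
n = 37 = (100101)_2 (6 bits, wt 3); accumulate f_{37,P'}(Q'+S)/f_{37,P'}(S) along the 5-step ladder.
Result: e(P',Q') = 63572197597557 + 107692505416182*t.
Raise to 4: e(P,Q) = 140851883477206 + 76592081040768*t in mu_{37}.

140851883477206 + 76592081040768*t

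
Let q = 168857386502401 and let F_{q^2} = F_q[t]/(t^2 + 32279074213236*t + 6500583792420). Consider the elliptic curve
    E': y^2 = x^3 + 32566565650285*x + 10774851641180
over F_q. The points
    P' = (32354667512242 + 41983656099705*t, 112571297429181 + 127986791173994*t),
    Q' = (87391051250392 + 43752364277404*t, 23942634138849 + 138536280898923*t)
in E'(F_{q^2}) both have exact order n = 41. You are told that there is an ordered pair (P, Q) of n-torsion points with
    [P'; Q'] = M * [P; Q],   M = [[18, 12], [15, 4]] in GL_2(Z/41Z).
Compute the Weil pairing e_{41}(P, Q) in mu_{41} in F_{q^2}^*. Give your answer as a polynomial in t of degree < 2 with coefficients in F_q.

Alternating bilinearity on E[41] (values in mu_{41} in F_{168857386502401^2}) gives e(P',Q') = e(P,Q)^det(M).
So e_{41}(P,Q) = e_{41}(P',Q')^{11}, since 15*11 = 1 mod 41.
Run Miller on y^2=x^3+32566565650285*x+10774851641180 over F_{168857386502401}: ladder 101001 (6 bits); e = f_P(D_Q)/f_Q(D_P).
The quotient is 114321636618226 + 120911738123140*t.
e_{41}(P,Q) = (114321636618226 + 120911738123140*t)^{11} = 111120553890698 + 135661748566349*t.

111120553890698 + 135661748566349*t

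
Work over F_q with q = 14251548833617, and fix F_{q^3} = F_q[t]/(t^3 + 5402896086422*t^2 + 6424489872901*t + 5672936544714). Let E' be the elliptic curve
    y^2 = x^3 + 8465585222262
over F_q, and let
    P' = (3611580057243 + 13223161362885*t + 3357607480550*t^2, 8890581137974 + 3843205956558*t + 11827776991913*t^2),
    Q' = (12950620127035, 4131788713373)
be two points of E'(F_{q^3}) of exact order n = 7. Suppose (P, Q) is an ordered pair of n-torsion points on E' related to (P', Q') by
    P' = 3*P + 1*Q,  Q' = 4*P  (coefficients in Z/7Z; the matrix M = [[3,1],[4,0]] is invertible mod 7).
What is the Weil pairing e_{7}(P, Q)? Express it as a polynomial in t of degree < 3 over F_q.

The 7-Weil pairing on E[7] over F_{14251548833617} is alternating-bilinear: e_{7}(P',Q') = e_{7}(P,Q)^det(M).
det(M) mod 7 = 3; its inverse in (Z/7)^* is 5 (check: 3*5 mod 7 = 1).
Build f_{7,P'} and f_{7,Q'} via the 3-bit ladder of 7=111_2; evaluate at shifted divisors; quotient in F_{14251548833617^3}.
The quotient is 12593681582391 + 11932669006621*t + 61402269764*t^2.
(12593681582391 + 11932669006621*t + 61402269764*t^2)^{5} mod (14251548833617,f) = 6978743659917 + 1795542458680*t + 8429695023837*t^2.

6978743659917 + 1795542458680*t + 8429695023837*t^2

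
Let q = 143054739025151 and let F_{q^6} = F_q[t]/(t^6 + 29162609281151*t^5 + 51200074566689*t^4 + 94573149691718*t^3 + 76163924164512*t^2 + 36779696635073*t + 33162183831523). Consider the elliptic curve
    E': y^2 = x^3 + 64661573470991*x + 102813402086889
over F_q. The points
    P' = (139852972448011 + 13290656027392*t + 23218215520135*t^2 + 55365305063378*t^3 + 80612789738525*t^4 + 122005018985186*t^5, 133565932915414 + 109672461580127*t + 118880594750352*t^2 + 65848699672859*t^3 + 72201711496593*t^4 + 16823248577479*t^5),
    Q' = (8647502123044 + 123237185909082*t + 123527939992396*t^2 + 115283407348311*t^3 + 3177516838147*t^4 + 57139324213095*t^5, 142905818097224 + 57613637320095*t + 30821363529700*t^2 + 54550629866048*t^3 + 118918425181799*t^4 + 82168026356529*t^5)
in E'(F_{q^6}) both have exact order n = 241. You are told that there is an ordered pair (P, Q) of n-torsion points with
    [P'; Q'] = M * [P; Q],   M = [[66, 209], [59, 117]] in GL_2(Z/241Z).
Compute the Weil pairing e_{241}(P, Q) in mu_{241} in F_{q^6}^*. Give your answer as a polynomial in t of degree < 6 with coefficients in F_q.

e_{241}(aP+bQ,cP+dQ) = e_{241}(P,Q)^(ad-bc); with (a,b,c,d)=(66,209,59,117) this gives the det-241 law.
det(M) mod 241 = 211; its inverse in (Z/241)^* is 8 (check: 211*8 mod 241 = 1).
Double-and-add over 11110001: 8-1 doublings, 5-1 additions; each step l_{T,T}/v_{2T} or l_{T,P'}/v at Q'+S for random S.
Miller gives e_{241}(P',Q') = 116734192979487 + 58108361842527*t + 112699771139161*t^2 + 40169248256630*t^3 + 92976643622768*t^4 + 117351791482442*t^5 in F_{143054739025151^6}.
Finally e_{241}(P,Q) = 88452175344817 + 94953851164213*t + 111458858079932*t^2 + 8493262619829*t^3 + 85379812164153*t^4 + 59084121282418*t^5.

88452175344817 + 94953851164213*t + 111458858079932*t^2 + 8493262619829*t^3 + 85379812164153*t^4 + 59084121282418*t^5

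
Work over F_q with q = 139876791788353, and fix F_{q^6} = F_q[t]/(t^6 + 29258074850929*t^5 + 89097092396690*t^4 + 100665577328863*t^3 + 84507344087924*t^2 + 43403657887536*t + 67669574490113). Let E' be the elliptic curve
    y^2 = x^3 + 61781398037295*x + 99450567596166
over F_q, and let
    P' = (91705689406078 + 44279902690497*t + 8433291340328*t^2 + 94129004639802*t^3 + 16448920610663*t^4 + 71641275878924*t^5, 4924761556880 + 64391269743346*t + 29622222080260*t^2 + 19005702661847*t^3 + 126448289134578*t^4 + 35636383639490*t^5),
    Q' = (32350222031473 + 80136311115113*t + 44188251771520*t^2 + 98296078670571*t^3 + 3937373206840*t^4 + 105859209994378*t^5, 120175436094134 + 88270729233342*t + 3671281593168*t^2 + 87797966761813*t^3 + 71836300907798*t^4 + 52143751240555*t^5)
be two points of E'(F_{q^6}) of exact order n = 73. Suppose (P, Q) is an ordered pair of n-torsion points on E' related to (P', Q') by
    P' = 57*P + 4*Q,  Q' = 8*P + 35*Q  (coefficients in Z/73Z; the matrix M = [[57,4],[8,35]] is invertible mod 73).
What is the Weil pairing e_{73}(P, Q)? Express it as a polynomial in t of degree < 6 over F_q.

78784637619612 + 85028451177210*t + 35895187105617*t^2 + 89679601950787*t^3 + 7864189635243*t^4 + 107588827002715*t^5

Under M = [[57,4],[8,35]] in GL_2(Z/73), e_{73}(P',Q') = e_{73}(P,Q)^(57*35-4*8 mod 73).
det(M) mod 73 = 65; its inverse in (Z/73)^* is 9 (check: 65*9 mod 73 = 1).
Miller loop for e_{73} over F_{139876791788353^6}: bits of 73 = 1001001; 6 double steps + 2 add steps, l/v at each.
f_P(D_Q)/f_Q(D_P) = 55729796554911 + 22932328214762*t + 4472589438043*t^2 + 126107167057427*t^3 + 24949847412406*t^4 + 112522702027902*t^5.
(55729796554911 + 22932328214762*t + 4472589438043*t^2 + 126107167057427*t^3 + 24949847412406*t^4 + 112522702027902*t^5)^{9} mod (139876791788353,f) = 78784637619612 + 85028451177210*t + 35895187105617*t^2 + 89679601950787*t^3 + 7864189635243*t^4 + 107588827002715*t^5.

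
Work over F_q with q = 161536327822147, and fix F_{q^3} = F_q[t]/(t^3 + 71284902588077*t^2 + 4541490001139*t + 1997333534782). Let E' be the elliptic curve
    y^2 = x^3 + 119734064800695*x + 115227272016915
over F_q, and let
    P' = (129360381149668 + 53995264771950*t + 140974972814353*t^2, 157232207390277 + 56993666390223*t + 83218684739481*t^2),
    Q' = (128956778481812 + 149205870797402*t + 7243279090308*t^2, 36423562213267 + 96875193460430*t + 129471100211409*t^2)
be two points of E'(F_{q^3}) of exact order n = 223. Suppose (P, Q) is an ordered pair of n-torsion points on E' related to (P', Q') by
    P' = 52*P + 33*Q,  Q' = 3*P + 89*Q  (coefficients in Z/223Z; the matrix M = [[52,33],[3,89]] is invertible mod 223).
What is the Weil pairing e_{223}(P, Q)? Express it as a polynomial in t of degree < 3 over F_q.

Since e_{223}(P,P)=e_{223}(Q,Q)=1 and e_{223}(Q,P)=e_{223}(P,Q)^{-1}, expanding e_{223}(52*P + 33*Q,3*P + 89*Q) leaves e(P,Q)^det(M).
det(M) mod 223 = 69; its inverse in (Z/223)^* is 181 (check: 69*181 mod 223 = 1).
Double-and-add over 11011111: 8-1 doublings, 7-1 additions; each step l_{T,T}/v_{2T} or l_{T,P'}/v at Q'+S for random S.
Result: e(P',Q') = 110459113876951 + 32835451315806*t + 114364972319600*t^2.
Thus e_{223}(P,Q) = 124601073838021 + 106400764271807*t + 101822063173506*t^2.

124601073838021 + 106400764271807*t + 101822063173506*t^2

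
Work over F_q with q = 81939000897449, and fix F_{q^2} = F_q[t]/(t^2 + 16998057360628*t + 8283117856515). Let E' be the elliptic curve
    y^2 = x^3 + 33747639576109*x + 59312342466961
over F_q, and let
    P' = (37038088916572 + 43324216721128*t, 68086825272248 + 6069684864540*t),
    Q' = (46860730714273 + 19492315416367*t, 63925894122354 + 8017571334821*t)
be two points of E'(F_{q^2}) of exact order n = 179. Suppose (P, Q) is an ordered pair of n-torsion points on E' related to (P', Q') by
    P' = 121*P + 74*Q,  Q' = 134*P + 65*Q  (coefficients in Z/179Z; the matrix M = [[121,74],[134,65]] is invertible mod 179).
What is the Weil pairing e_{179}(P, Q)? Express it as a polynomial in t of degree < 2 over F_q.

71671087790451 + 36763247001029*t

The 179-Weil pairing on E[179] over F_{81939000897449} is alternating-bilinear: e_{179}(P',Q') = e_{179}(P,Q)^det(M).
det(M) mod 179 = 97; its inverse in (Z/179)^* is 24 (check: 97*24 mod 179 = 1).
Miller loop for e_{179} over F_{81939000897449^2}: bits of 179 = 10110011; 7 double steps + 4 add steps, l/v at each.
So e_{179}(P',Q') = 13241990513166 + 13867151073978*t.
e_{179}(P,Q) = (13241990513166 + 13867151073978*t)^{24} = 71671087790451 + 36763247001029*t.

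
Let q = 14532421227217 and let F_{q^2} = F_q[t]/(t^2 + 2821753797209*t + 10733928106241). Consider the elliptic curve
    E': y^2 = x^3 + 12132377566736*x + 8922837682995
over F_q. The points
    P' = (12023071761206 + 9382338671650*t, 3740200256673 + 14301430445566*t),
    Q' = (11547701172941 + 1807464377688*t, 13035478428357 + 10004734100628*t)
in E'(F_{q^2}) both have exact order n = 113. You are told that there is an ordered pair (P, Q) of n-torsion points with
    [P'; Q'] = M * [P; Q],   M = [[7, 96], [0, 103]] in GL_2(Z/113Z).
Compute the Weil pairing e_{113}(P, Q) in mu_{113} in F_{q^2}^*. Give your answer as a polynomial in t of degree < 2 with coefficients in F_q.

Alternating bilinearity on E[113] (values in mu_{113} in F_{14532421227217^2}) gives e(P',Q') = e(P,Q)^det(M).
So e_{113}(P,Q) = e_{113}(P',Q')^{92}, since 43*92 = 1 mod 113.
Build f_{113,P'} and f_{113,Q'} via the 7-bit ladder of 113=1110001_2; evaluate at shifted divisors; quotient in F_{14532421227217^2}.
f_P(D_Q)/f_Q(D_P) = 725173468952 + 10259059725626*t.
Raise to 92: e(P,Q) = 2737838663197 + 9239223179101*t in mu_{113}.

2737838663197 + 9239223179101*t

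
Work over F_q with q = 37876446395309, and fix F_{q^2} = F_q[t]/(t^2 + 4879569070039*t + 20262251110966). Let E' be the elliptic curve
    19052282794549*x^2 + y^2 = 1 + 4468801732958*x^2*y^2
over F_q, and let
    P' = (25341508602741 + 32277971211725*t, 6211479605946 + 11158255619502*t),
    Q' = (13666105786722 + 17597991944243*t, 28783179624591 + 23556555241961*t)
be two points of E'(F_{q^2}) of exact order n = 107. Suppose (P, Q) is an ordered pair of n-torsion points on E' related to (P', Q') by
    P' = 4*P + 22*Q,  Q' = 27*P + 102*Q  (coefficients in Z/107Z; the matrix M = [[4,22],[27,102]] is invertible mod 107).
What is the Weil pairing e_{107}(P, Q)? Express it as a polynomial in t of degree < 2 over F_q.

Since e_{107}(P,P)=e_{107}(Q,Q)=1 and e_{107}(Q,P)=e_{107}(P,Q)^{-1}, expanding e_{107}(4*P + 22*Q,27*P + 102*Q) leaves e(P,Q)^det(M).
4*102 - 22*27 = -186; reduced mod 107: det = 28, inverse 65.
Edwards a_E,d_E -> Montgomery A=32687631178578,B=30789970937041 -> Weierstrass 2647261282263,5452497850042 via alpha=22858403952239,beta=13114981864225.
Build f_{107,P'} and f_{107,Q'} via the 7-bit ladder of 107=1101011_2; evaluate at shifted divisors; quotient in F_{37876446395309^2}.
Miller gives e_{107}(P',Q') = 18312169669267 + 36896727040205*t in F_{37876446395309^2}.
Thus e_{107}(P,Q) = 8768556096380 + 23268474588401*t.

8768556096380 + 23268474588401*t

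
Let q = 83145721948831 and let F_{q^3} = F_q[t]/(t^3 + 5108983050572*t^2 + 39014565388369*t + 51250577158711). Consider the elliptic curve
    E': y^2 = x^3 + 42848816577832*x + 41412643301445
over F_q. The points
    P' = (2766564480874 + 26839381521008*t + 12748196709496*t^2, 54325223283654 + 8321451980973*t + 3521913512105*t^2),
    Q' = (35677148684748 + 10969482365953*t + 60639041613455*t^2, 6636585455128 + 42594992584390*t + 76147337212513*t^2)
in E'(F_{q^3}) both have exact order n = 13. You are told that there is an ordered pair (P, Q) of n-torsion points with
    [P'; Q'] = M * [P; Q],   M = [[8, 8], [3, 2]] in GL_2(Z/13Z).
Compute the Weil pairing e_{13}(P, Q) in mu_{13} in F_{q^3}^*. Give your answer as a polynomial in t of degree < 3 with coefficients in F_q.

The 13-Weil pairing on E[13] over F_{83145721948831} is alternating-bilinear: e_{13}(P',Q') = e_{13}(P,Q)^det(M).
det M = 8*2 - 8*3 = -8 = 5 (mod 13); 5^{-1} = 8 (mod 13).
4-bit Miller (1101) on E'/F_{83145721948831} with a'=42848816577832, b'=41412643301445: accumulate tangent/chord ratios at Q'+S and P'+S'.
f_P(D_Q)/f_Q(D_P) = 57387492119308 + 42574153901711*t + 60213601949148*t^2.
Raise to 8: e(P,Q) = 53002573315094 + 41785226521235*t + 18305815670942*t^2 in mu_{13}.

53002573315094 + 41785226521235*t + 18305815670942*t^2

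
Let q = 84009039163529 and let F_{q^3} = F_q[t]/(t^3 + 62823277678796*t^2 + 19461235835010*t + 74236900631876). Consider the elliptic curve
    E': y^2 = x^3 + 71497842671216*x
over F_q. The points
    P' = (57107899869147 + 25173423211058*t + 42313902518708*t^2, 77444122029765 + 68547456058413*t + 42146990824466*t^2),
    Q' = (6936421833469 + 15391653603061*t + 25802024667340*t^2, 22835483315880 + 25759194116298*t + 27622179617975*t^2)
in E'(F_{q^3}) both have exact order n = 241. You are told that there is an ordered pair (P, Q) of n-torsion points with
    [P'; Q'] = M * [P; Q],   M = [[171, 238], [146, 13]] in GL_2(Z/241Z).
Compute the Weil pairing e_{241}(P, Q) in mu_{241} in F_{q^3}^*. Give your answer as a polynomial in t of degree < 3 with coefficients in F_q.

Since e_{241}(P,P)=e_{241}(Q,Q)=1 and e_{241}(Q,P)=e_{241}(P,Q)^{-1}, expanding e_{241}(171*P + 238*Q,146*P + 13*Q) leaves e(P,Q)^det(M).
Hence e(P,Q) = e(P',Q')^{217} where 217 = 10^{-1} mod 241.
Miller loop for e_{241} over F_{84009039163529^3}: bits of 241 = 11110001; 7 double steps + 4 add steps, l/v at each.
e_{241}(P',Q') = 7337977429633 + 37207425631456*t + 60948784398771*t^2.
Thus e_{241}(P,Q) = 10188022112751 + 9616232378967*t + 53841277077172*t^2.

10188022112751 + 9616232378967*t + 53841277077172*t^2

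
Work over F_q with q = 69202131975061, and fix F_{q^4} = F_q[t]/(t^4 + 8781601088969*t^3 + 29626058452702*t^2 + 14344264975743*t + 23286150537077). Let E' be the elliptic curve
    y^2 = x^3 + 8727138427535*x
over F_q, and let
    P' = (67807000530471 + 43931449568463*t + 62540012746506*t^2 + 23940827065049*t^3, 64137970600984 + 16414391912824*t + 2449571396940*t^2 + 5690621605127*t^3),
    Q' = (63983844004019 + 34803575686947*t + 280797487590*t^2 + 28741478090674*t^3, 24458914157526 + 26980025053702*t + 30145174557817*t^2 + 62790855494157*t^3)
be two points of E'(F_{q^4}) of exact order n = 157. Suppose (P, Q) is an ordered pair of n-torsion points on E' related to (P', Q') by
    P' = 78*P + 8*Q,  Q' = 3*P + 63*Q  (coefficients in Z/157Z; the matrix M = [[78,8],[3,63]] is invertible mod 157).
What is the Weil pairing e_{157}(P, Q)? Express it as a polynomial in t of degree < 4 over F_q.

The 157-Weil pairing on E[157] over F_{69202131975061} is alternating-bilinear: e_{157}(P',Q') = e_{157}(P,Q)^det(M).
Hence e(P,Q) = e(P',Q')^{41} where 41 = 23^{-1} mod 157.
Build f_{157,P'} and f_{157,Q'} via the 8-bit ladder of 157=10011101_2; evaluate at shifted divisors; quotient in F_{69202131975061^4}.
Result: e(P',Q') = 66595795409772 + 1923297592409*t + 51897092532003*t^2 + 46207867118473*t^3.
(66595795409772 + 1923297592409*t + 51897092532003*t^2 + 46207867118473*t^3)^{41} mod (69202131975061,f) = 42378858236001 + 37475824841791*t + 44668376177650*t^2 + 20114658805693*t^3.

42378858236001 + 37475824841791*t + 44668376177650*t^2 + 20114658805693*t^3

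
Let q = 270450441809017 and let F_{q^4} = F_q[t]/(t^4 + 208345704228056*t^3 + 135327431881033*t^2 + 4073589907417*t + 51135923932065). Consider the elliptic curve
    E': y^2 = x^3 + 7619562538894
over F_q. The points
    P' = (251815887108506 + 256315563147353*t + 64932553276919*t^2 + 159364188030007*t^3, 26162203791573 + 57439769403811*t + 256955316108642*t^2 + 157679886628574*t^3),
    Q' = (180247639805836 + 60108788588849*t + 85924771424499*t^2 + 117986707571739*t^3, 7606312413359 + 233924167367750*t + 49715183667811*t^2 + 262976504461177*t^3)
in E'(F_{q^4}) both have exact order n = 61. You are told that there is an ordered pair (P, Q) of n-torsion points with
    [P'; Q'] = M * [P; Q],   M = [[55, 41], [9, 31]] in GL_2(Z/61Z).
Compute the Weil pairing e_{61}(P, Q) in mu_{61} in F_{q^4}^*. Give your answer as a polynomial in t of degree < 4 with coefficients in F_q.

8020208878654 + 266325132329170*t + 24909197180904*t^2 + 113242530698409*t^3

e_{61}(aP+bQ,cP+dQ) = e_{61}(P,Q)^(ad-bc); with (a,b,c,d)=(55,41,9,31) this gives the det-61 law.
So e_{61}(P,Q) = e_{61}(P',Q')^{10}, since 55*10 = 1 mod 61.
Build f_{61,P'} and f_{61,Q'} via the 6-bit ladder of 61=111101_2; evaluate at shifted divisors; quotient in F_{270450441809017^4}.
Result: e(P',Q') = 189386310332053 + 15915920854297*t + 150543805616205*t^2 + 23516835935567*t^3.
(189386310332053 + 15915920854297*t + 150543805616205*t^2 + 23516835935567*t^3)^{10} mod (270450441809017,f) = 8020208878654 + 266325132329170*t + 24909197180904*t^2 + 113242530698409*t^3.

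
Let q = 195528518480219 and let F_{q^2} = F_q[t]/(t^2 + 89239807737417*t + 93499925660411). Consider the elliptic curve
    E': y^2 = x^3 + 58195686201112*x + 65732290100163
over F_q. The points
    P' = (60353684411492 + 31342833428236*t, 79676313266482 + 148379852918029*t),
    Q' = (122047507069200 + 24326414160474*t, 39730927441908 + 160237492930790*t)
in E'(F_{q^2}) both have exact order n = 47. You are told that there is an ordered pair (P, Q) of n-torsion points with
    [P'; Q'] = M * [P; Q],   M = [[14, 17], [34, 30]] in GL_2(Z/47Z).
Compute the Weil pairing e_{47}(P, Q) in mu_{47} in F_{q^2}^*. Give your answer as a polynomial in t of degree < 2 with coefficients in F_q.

e_{47}(aP+bQ,cP+dQ) = e_{47}(P,Q)^(ad-bc); with (a,b,c,d)=(14,17,34,30) this gives the det-47 law.
Hence e(P,Q) = e(P',Q')^{11} where 11 = 30^{-1} mod 47.
Build f_{47,P'} and f_{47,Q'} via the 6-bit ladder of 47=101111_2; evaluate at shifted divisors; quotient in F_{195528518480219^2}.
Miller gives e_{47}(P',Q') = 127627207966935 + 4916288098519*t in F_{195528518480219^2}.
Thus e_{47}(P,Q) = 101067570625153 + 137380835633738*t.

101067570625153 + 137380835633738*t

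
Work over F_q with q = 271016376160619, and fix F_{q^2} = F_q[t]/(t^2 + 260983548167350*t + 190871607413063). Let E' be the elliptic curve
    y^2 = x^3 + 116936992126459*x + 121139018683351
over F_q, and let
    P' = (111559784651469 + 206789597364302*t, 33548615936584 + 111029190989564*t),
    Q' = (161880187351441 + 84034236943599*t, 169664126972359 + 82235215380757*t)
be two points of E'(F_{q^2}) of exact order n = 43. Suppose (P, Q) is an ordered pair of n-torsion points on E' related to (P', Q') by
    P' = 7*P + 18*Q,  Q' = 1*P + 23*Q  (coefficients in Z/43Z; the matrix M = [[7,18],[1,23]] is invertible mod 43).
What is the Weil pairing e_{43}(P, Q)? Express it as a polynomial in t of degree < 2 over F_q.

183251557623942 + 133007078017277*t

Under M = [[7,18],[1,23]] in GL_2(Z/43), e_{43}(P',Q') = e_{43}(P,Q)^(7*23-18*1 mod 43).
So e_{43}(P,Q) = e_{43}(P',Q')^{40}, since 14*40 = 1 mod 43.
6-bit Miller (101011) on E'/F_{271016376160619} with a'=116936992126459, b'=121139018683351: accumulate tangent/chord ratios at Q'+S and P'+S'.
The quotient is 215310514091074 + 200375853847001*t.
e_{43}(P,Q) = (215310514091074 + 200375853847001*t)^{40} = 183251557623942 + 133007078017277*t.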